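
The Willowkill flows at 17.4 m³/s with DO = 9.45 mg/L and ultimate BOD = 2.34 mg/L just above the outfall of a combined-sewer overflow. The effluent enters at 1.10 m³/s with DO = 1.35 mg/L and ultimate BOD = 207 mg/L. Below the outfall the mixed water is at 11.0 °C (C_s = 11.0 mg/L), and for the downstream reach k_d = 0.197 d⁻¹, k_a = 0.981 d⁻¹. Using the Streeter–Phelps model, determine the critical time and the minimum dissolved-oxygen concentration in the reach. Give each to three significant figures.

t_c ≈ 1.01 d; minimum DO ≈ 8.61 mg/L

Mixed DO = (17.4×9.45 + 1.10×1.35)/(17.4+1.10) = 165.9/18.50 = 8.968 mg/L.
Mixed L₀ = (17.4×2.34 + 1.10×207)/(18.50) = 268.4/18.50 = 14.51 mg/L.
Initial deficit D₀ = C_s − DO₀ = 11.0 − 8.968 = 2.032 mg/L.
t_c = (1/0.7840) ln[(0.981/0.197)(1 − 2.032×0.7840/(0.197×14.51))] = 1.276 × ln(2.205) = 1.008 d.
D_c = (0.197/0.981) × 14.51 × e^(−0.197×1.008) = 0.2008 × 14.51 × 0.8198 = 2.389 mg/L.
Minimum DO = 11.0 − 2.389 = 8.611 mg/L.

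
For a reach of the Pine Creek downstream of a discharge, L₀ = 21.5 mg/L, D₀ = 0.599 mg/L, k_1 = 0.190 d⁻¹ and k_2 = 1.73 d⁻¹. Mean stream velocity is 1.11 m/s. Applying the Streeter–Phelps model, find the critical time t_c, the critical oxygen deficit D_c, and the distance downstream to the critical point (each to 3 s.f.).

At the critical point dD/dt = 0, so k_1 L₀ e^(−k_1 t) = k_2 D. Substituting D(t) from the Streeter–Phelps equation and solving for t gives
t_c = ln[(k_2/k_1)(1 − D₀(k_2−k_1)/(k_1 L₀))] / (k_2−k_1).
Here k_2−k_1 = 1.540 d⁻¹ and 1 − D₀(k_2−k_1)/(k_1 L₀) = 1 − 0.599×1.540/(0.190×21.5) = 0.7742, so
t_c = ln(9.105 × 0.7742) / 1.540 = 1.953 / 1.540 = 1.268 d.
L(t_c) = L₀ e^(−k_1 t_c) = 21.5 × 0.7859 = 16.90 mg/L, and at the critical point k_2 D_c = k_1 L, so D_c = (0.190/1.73) × 16.90 = 1.856 mg/L.
x_c = v t_c = 1.11 m/s × 1.268 d × 86400 s/d = 121600 m ≈ 122 km.

t_c ≈ 1.27 d; D_c ≈ 1.86 mg/L; x_c ≈ 122 km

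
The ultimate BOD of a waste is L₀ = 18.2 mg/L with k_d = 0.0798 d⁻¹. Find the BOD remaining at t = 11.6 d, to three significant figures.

L_t = L₀ e^(−k_d t) = 18.2 × e^(−0.0798×11.6) = 18.2 × 0.3963 = 7.212 mg/L.

L ≈ 7.21 mg/L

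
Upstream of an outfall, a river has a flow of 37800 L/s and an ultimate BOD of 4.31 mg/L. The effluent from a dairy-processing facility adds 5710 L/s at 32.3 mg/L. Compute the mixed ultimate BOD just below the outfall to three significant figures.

7.98 mg/L

Flow-weighted mixing: C = (Q_r C_r + Q_w C_w)/(Q_r + Q_w)
= (37800×4.31 + 5710×32.3)/(37800 + 5710) = 347400/43510 = 7.983 mg/L.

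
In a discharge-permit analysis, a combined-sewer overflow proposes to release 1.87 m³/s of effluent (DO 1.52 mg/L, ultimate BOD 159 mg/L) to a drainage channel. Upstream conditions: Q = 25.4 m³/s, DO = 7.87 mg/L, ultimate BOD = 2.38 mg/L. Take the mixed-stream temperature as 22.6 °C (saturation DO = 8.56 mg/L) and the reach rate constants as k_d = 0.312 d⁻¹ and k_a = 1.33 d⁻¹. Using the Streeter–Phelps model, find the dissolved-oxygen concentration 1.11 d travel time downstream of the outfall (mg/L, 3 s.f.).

DO ≈ 6.38 mg/L

Mixed DO = (25.4×7.87 + 1.87×1.52)/(25.4+1.87) = 202.7/27.27 = 7.435 mg/L.
Mixed L₀ = (25.4×2.38 + 1.87×159)/(27.27) = 357.8/27.27 = 13.12 mg/L.
Initial deficit D₀ = C_s − DO₀ = 8.56 − 7.435 = 1.125 mg/L.
D(1.11) = [0.312×13.12/(1.33−0.312)](e^(−0.312×1.11) − e^(−1.33×1.11)) + 1.125 e^(−1.33×1.11)
= 4.021 × (0.7073 − 0.2285) + 1.125 × 0.2285 = 2.182 mg/L.
DO = 8.56 − 2.182 = 6.378 mg/L.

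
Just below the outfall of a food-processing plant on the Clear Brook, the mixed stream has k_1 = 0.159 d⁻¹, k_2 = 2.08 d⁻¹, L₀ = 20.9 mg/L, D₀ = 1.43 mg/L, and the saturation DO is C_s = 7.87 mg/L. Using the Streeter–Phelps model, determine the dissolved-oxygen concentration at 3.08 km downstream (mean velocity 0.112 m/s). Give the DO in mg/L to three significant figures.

DO ≈ 6.38 mg/L

Travel time t = x/v = 3.08 km / (0.112 m/s) = 3080 m / 0.112 m/s = 27500 s = 0.3183 d.
k_1 L₀/(k_2−k_1) = 0.159×20.9/(2.08−0.159) = 3.323/1.921 = 1.730 mg/L.
e^(−k_1 t) = e^(−0.159×0.3183) = 0.9507; e^(−k_2 t) = e^(−2.08×0.3183) = 0.5158.
D = 1.730 × (0.9507 − 0.5158) + 1.43 × 0.5158 = 0.7522 + 0.7376 = 1.490 mg/L.
DO = C_s − D = 7.87 − 1.490 = 6.380 mg/L.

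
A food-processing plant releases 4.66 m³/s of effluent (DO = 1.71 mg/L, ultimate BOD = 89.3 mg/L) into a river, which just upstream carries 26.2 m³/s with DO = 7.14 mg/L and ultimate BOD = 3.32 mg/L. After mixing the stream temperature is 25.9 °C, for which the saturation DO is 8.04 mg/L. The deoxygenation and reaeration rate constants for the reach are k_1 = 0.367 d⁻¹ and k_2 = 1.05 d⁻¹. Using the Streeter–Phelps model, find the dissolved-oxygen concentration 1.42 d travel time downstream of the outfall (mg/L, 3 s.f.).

DO ≈ 4.42 mg/L

Mixed DO = (26.2×7.14 + 4.66×1.71)/(26.2+4.66) = 195.0/30.86 = 6.320 mg/L.
Mixed L₀ = (26.2×3.32 + 4.66×89.3)/(30.86) = 503.1/30.86 = 16.30 mg/L.
Initial deficit D₀ = C_s − DO₀ = 8.04 − 6.320 = 1.720 mg/L.
D(1.42) = [0.367×16.30/(1.05−0.367)](e^(−0.367×1.42) − e^(−1.05×1.42)) + 1.720 e^(−1.05×1.42)
= 8.760 × (0.5938 − 0.2251) + 1.720 × 0.2251 = 3.617 mg/L.
DO = 8.04 − 3.617 = 4.423 mg/L.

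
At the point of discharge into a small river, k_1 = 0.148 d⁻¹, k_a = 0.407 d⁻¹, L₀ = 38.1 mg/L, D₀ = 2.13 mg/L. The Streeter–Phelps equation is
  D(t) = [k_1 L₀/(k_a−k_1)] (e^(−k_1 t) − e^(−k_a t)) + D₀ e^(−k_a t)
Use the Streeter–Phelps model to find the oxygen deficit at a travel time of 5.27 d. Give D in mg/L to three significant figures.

k_1 L₀/(k_a−k_1) = 0.148×38.1/(0.407−0.148) = 5.639/0.2590 = 21.77 mg/L.
e^(−k_1 t) = e^(−0.148×5.270) = 0.4584; e^(−k_a t) = e^(−0.407×5.270) = 0.1171.
D = 21.77 × (0.4584 − 0.1171) + 2.13 × 0.1171 = 7.432 + 0.2494 = 7.681 mg/L.

D ≈ 7.68 mg/L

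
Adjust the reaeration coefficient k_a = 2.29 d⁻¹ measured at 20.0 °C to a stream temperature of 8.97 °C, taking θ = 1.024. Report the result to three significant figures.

k_a ≈ 1.76 d⁻¹

k_a(T₂) = k_a(T₁) · θ^(T₂−T₁) = 2.29 × 1.024^(8.97−20.0)
= 2.29 × 1.024^-11.0 = 2.29 × 0.7698 = 1.763 d⁻¹.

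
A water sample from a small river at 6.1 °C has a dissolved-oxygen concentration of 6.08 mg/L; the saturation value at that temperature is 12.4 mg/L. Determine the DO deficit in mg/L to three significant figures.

D ≈ 6.32 mg/L

D = C_s − C = 12.4 − 6.08 = 6.32 mg/L.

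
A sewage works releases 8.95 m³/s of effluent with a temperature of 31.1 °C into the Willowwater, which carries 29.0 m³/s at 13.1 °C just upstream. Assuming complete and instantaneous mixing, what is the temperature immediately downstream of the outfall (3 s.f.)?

Flow-weighted mixing: C = (Q_r C_r + Q_w C_w)/(Q_r + Q_w)
= (29.0×13.1 + 8.95×31.1)/(29.0 + 8.95) = 658.2/37.95 = 17.35 °C.

17.3 °C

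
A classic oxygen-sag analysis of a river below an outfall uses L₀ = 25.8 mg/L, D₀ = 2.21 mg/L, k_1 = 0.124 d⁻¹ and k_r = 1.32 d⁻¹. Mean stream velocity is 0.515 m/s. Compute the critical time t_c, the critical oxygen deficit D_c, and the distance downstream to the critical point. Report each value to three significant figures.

t_c ≈ 0.514 d; D_c ≈ 2.27 mg/L; x_c ≈ 22.9 km

At the critical point dD/dt = 0, so k_1 L₀ e^(−k_1 t) = k_r D. Substituting D(t) from the Streeter–Phelps equation and solving for t gives
t_c = ln[(k_r/k_1)(1 − D₀(k_r−k_1)/(k_1 L₀))] / (k_r−k_1).
Here k_r−k_1 = 1.196 d⁻¹ and 1 − D₀(k_r−k_1)/(k_1 L₀) = 1 − 2.21×1.196/(0.124×25.8) = 0.1738, so
t_c = ln(10.65 × 0.1738) / 1.196 = 0.6153 / 1.196 = 0.5145 d.
L(t_c) = L₀ e^(−k_1 t_c) = 25.8 × 0.9382 = 24.21 mg/L, and at the critical point k_r D_c = k_1 L, so D_c = (0.124/1.32) × 24.21 = 2.274 mg/L.
x_c = v t_c = 0.515 m/s × 0.5145 d × 86400 s/d = 22890 m ≈ 22.9 km.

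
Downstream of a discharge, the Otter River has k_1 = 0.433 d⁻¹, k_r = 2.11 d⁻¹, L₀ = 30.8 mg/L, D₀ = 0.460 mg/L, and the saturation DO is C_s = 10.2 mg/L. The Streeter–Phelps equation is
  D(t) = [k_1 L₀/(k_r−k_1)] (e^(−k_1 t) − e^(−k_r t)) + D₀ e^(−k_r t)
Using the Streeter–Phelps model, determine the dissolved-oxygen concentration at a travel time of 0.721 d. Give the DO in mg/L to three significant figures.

k_1 L₀/(k_r−k_1) = 0.433×30.8/(2.11−0.433) = 13.34/1.677 = 7.953 mg/L.
e^(−k_1 t) = e^(−0.433×0.7210) = 0.7318; e^(−k_r t) = e^(−2.11×0.7210) = 0.2184.
D = 7.953 × (0.7318 − 0.2184) + 0.460 × 0.2184 = 4.083 + 0.1005 = 4.183 mg/L.
DO = C_s − D = 10.2 − 4.183 = 6.017 mg/L.

DO ≈ 6.02 mg/L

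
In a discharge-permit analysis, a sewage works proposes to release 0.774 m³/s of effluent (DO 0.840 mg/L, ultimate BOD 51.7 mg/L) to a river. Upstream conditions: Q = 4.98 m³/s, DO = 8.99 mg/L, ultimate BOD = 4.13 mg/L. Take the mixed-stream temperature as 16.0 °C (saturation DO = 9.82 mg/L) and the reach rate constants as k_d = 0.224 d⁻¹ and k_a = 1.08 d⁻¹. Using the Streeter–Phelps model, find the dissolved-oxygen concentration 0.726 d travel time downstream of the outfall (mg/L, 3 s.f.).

DO ≈ 7.86 mg/L

Mixed DO = (4.98×8.99 + 0.774×0.840)/(4.98+0.774) = 45.42/5.754 = 7.894 mg/L.
Mixed L₀ = (4.98×4.13 + 0.774×51.7)/(5.754) = 60.58/5.754 = 10.53 mg/L.
Initial deficit D₀ = C_s − DO₀ = 9.82 − 7.894 = 1.926 mg/L.
D(0.726) = [0.224×10.53/(1.08−0.224)](e^(−0.224×0.726) − e^(−1.08×0.726)) + 1.926 e^(−1.08×0.726)
= 2.755 × (0.8499 − 0.4565) + 1.926 × 0.4565 = 1.963 mg/L.
DO = 9.82 − 1.963 = 7.857 mg/L.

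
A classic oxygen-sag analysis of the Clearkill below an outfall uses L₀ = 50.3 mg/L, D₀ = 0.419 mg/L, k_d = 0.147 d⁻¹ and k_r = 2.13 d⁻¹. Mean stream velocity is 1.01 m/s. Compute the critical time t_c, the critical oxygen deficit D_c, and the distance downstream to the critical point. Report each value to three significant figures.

t_c ≈ 1.29 d; D_c ≈ 2.87 mg/L; x_c ≈ 112 km

With k_r/k_d = 14.49 and 1 − D₀(k_r−k_d)/(k_d L₀) = 0.8876,
t_c = ln(14.49 × 0.8876) / (2.13 − 0.147) = ln(12.86) / 1.983 = 2.554/1.983 = 1.288 d.
L(t_c) = L₀ e^(−k_d t_c) = 50.3 × 0.8275 = 41.62 mg/L, and at the critical point k_r D_c = k_d L, so D_c = (0.147/2.13) × 41.62 = 2.873 mg/L.
x_c = v t_c = 1.01 m/s × 1.288 d × 86400 s/d = 112400 m ≈ 112 km.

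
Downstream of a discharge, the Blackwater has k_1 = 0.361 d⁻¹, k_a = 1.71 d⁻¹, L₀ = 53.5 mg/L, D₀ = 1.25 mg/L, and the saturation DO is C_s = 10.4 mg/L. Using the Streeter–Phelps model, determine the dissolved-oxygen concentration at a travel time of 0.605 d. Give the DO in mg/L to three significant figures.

DO ≈ 3.54 mg/L

k_1 L₀/(k_a−k_1) = 0.361×53.5/(1.71−0.361) = 19.31/1.349 = 14.32 mg/L.
e^(−k_1 t) = e^(−0.361×0.6050) = 0.8038; e^(−k_a t) = e^(−1.71×0.6050) = 0.3554.
D = 14.32 × (0.8038 − 0.3554) + 1.25 × 0.3554 = 6.420 + 0.4442 = 6.864 mg/L.
DO = C_s − D = 10.4 − 6.864 = 3.536 mg/L.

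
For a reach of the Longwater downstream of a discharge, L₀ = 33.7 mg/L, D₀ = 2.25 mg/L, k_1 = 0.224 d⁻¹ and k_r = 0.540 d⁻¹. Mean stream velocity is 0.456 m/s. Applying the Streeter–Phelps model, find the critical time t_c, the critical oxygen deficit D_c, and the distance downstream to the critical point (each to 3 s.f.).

t_c = [1/(k_r−k_1)] ln[(k_r/k_1)(1 − D₀(k_r−k_1)/(k_1 L₀))]
= [1/(0.540−0.224)] ln[(0.540/0.224)(1 − 2.25×0.3160/(0.224×33.7))]
= (1/0.3160) ln[2.411 × 0.9058] = 3.165 × ln(2.184) = 3.165 × 0.7810 = 2.472 d.
L(t_c) = L₀ e^(−k_1 t_c) = 33.7 × 0.5749 = 19.37 mg/L, and at the critical point k_r D_c = k_1 L, so D_c = (0.224/0.540) × 19.37 = 8.036 mg/L.
x_c = v t_c = 0.456 m/s × 2.472 d × 86400 s/d = 97370 m ≈ 97.4 km.

t_c ≈ 2.47 d; D_c ≈ 8.04 mg/L; x_c ≈ 97.4 km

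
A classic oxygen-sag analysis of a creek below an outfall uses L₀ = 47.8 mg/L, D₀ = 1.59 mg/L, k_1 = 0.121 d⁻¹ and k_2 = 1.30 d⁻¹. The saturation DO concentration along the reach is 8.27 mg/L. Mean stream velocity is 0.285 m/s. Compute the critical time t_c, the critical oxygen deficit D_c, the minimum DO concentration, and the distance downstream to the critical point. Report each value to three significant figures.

t_c ≈ 1.68 d; D_c ≈ 3.63 mg/L; min DO ≈ 4.64 mg/L; x_c ≈ 41.4 km

At the critical point dD/dt = 0, so k_1 L₀ e^(−k_1 t) = k_2 D. Substituting D(t) from the Streeter–Phelps equation and solving for t gives
t_c = ln[(k_2/k_1)(1 − D₀(k_2−k_1)/(k_1 L₀))] / (k_2−k_1).
Here k_2−k_1 = 1.179 d⁻¹ and 1 − D₀(k_2−k_1)/(k_1 L₀) = 1 − 1.59×1.179/(0.121×47.8) = 0.6759, so
t_c = ln(10.74 × 0.6759) / 1.179 = 1.983 / 1.179 = 1.682 d.
L(t_c) = L₀ e^(−k_1 t_c) = 47.8 × 0.8159 = 39.00 mg/L, and at the critical point k_2 D_c = k_1 L, so D_c = (0.121/1.30) × 39.00 = 3.630 mg/L.
Minimum DO = C_s − D_c = 8.27 − 3.630 = 4.640 mg/L.
x_c = v t_c = 0.285 m/s × 1.682 d × 86400 s/d = 41410 m ≈ 41.4 km.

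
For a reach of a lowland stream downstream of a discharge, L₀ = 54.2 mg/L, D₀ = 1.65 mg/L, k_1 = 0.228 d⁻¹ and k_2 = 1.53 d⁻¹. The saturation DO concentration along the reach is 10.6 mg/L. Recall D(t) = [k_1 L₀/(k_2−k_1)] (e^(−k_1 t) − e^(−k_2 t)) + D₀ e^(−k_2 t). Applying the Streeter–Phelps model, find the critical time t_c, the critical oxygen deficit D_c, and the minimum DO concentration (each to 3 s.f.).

t_c ≈ 1.32 d; D_c ≈ 5.98 mg/L; min DO ≈ 4.62 mg/L

t_c = [1/(k_2−k_1)] ln[(k_2/k_1)(1 − D₀(k_2−k_1)/(k_1 L₀))]
= [1/(1.53−0.228)] ln[(1.53/0.228)(1 − 1.65×1.302/(0.228×54.2))]
= (1/1.302) ln[6.711 × 0.8262] = 0.7680 × ln(5.544) = 0.7680 × 1.713 = 1.315 d.
D_c = (k_1/k_2) L₀ e^(−k_1 t_c) = (0.228/1.53) × 54.2 × e^(−0.228×1.315) = 0.1490 × 54.2 × 0.7409 = 5.984 mg/L.
Minimum DO = C_s − D_c = 10.6 − 5.984 = 4.616 mg/L.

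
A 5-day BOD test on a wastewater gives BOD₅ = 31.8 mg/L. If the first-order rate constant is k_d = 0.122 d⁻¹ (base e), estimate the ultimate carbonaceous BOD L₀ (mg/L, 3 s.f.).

BOD₅ = L₀(1 − e^(−5k_d)) ⇒ L₀ = BOD₅ / (1 − e^(−5×0.122))
= 31.8 / (1 − 0.5434) = 31.8 / 0.4566 = 69.64 mg/L.

L₀ ≈ 69.6 mg/L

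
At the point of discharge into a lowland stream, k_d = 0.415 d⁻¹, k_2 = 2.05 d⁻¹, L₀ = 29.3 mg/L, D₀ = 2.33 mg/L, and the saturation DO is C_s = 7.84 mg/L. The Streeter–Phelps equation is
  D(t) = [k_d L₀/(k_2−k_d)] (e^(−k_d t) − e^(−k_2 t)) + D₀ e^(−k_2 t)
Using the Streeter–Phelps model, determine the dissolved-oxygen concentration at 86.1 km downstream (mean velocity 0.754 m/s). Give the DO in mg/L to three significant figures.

Travel time t = x/v = 86.1 km / (0.754 m/s) = 86100 m / 0.754 m/s = 114200 s = 1.322 d.
k_d L₀/(k_2−k_d) = 0.415×29.3/(2.05−0.415) = 12.16/1.635 = 7.437 mg/L.
e^(−k_d t) = e^(−0.415×1.322) = 0.5778; e^(−k_2 t) = e^(−2.05×1.322) = 0.06658.
D = 7.437 × (0.5778 − 0.06658) + 2.33 × 0.06658 = 3.802 + 0.1551 = 3.957 mg/L.
DO = C_s − D = 7.84 − 3.957 = 3.883 mg/L.

DO ≈ 3.88 mg/L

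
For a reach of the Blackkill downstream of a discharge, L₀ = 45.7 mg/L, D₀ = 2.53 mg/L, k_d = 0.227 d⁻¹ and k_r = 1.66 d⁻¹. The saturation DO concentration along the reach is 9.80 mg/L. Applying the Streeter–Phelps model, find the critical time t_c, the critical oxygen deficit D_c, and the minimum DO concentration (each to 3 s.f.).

With k_r/k_d = 7.313 and 1 − D₀(k_r−k_d)/(k_d L₀) = 0.6505,
t_c = ln(7.313 × 0.6505) / (1.66 − 0.227) = ln(4.757) / 1.433 = 1.560/1.433 = 1.088 d.
L(t_c) = L₀ e^(−k_d t_c) = 45.7 × 0.7811 = 35.70 mg/L, and at the critical point k_r D_c = k_d L, so D_c = (0.227/1.66) × 35.70 = 4.881 mg/L.
Minimum DO = C_s − D_c = 9.80 − 4.881 = 4.919 mg/L.

t_c ≈ 1.09 d; D_c ≈ 4.88 mg/L; min DO ≈ 4.92 mg/L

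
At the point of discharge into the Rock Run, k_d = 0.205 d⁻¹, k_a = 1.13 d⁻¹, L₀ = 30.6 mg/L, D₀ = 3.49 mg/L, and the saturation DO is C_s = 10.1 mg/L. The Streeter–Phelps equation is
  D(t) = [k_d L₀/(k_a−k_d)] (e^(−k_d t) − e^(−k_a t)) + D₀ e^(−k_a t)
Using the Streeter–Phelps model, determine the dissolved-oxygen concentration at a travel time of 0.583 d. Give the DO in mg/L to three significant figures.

k_d L₀/(k_a−k_d) = 0.205×30.6/(1.13−0.205) = 6.273/0.9250 = 6.782 mg/L.
e^(−k_d t) = e^(−0.205×0.5830) = 0.8874; e^(−k_a t) = e^(−1.13×0.5830) = 0.5175.
D = 6.782 × (0.8874 − 0.5175) + 3.49 × 0.5175 = 2.508 + 1.806 = 4.314 mg/L.
DO = C_s − D = 10.1 − 4.314 = 5.786 mg/L.

DO ≈ 5.79 mg/L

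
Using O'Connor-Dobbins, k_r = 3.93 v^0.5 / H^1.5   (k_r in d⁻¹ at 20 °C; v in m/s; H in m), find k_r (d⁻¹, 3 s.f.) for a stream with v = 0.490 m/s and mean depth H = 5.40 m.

k_r ≈ 0.219 d⁻¹

k_r = 3.93 × 0.490^0.5 / 5.40^1.5 = 3.93 × 0.7000 / 12.55 = 0.2192 d⁻¹.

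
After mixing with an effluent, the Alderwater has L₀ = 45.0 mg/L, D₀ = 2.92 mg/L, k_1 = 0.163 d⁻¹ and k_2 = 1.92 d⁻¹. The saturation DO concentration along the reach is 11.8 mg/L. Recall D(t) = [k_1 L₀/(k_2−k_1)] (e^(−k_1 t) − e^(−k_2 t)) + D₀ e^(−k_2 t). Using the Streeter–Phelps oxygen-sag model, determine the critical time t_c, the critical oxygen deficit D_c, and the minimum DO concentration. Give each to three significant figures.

At the critical point dD/dt = 0, so k_1 L₀ e^(−k_1 t) = k_2 D. Substituting D(t) from the Streeter–Phelps equation and solving for t gives
t_c = ln[(k_2/k_1)(1 − D₀(k_2−k_1)/(k_1 L₀))] / (k_2−k_1).
Here k_2−k_1 = 1.757 d⁻¹ and 1 − D₀(k_2−k_1)/(k_1 L₀) = 1 − 2.92×1.757/(0.163×45.0) = 0.3006, so
t_c = ln(11.78 × 0.3006) / 1.757 = 1.264 / 1.757 = 0.7195 d.
D_c = (k_1/k_2) L₀ e^(−k_1 t_c) = (0.163/1.92) × 45.0 × e^(−0.163×0.7195) = 0.08490 × 45.0 × 0.8893 = 3.398 mg/L.
Minimum DO = C_s − D_c = 11.8 − 3.398 = 8.402 mg/L.

t_c ≈ 0.720 d; D_c ≈ 3.40 mg/L; min DO ≈ 8.40 mg/L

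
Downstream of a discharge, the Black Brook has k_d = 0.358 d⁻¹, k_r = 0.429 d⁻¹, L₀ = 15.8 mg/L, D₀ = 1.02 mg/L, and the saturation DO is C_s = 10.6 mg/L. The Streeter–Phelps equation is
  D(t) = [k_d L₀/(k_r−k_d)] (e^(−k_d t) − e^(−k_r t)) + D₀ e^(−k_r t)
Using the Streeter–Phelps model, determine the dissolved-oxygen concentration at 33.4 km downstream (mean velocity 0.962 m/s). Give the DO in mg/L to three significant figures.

DO ≈ 7.80 mg/L

Travel time t = x/v = 33.4 km / (0.962 m/s) = 33400 m / 0.962 m/s = 34720 s = 0.4018 d.
k_d L₀/(k_r−k_d) = 0.358×15.8/(0.429−0.358) = 5.656/0.07100 = 79.67 mg/L.
e^(−k_d t) = e^(−0.358×0.4018) = 0.8660; e^(−k_r t) = e^(−0.429×0.4018) = 0.8416.
D = 79.67 × (0.8660 − 0.8416) + 1.02 × 0.8416 = 1.941 + 0.8585 = 2.799 mg/L.
DO = C_s − D = 10.6 − 2.799 = 7.801 mg/L.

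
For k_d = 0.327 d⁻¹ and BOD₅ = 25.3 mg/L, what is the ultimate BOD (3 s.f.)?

BOD₅ = L₀(1 − e^(−5k_d)) ⇒ L₀ = BOD₅ / (1 − e^(−5×0.327))
= 25.3 / (1 − 0.1950) = 25.3 / 0.8050 = 31.43 mg/L.

L₀ ≈ 31.4 mg/L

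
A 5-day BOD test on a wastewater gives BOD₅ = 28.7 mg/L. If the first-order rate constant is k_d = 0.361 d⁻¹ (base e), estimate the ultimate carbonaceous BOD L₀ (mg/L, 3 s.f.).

BOD₅ = L₀(1 − e^(−5k_d)) ⇒ L₀ = BOD₅ / (1 − e^(−5×0.361))
= 28.7 / (1 − 0.1645) = 28.7 / 0.8355 = 34.35 mg/L.

L₀ ≈ 34.3 mg/L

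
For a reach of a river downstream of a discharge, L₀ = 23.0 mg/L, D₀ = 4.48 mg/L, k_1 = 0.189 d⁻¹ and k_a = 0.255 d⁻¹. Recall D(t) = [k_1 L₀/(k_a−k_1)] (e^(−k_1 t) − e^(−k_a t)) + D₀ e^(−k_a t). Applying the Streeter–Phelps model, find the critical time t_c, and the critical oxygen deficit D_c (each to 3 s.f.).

With k_a/k_1 = 1.349 and 1 − D₀(k_a−k_1)/(k_1 L₀) = 0.9320,
t_c = ln(1.349 × 0.9320) / (0.255 − 0.189) = ln(1.257) / 0.06600 = 0.2291/0.06600 = 3.471 d.
D_c = (k_1/k_a) L₀ e^(−k_1 t_c) = (0.189/0.255) × 23.0 × e^(−0.189×3.471) = 0.7412 × 23.0 × 0.5189 = 8.846 mg/L.

t_c ≈ 3.47 d; D_c ≈ 8.85 mg/L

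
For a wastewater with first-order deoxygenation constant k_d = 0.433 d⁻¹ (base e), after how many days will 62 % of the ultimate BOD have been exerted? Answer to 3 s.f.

t ≈ 2.23 d

y/L₀ = 1 − e^(−k_d t) = 0.62 ⇒ e^(−k_d t) = 0.380
t = −ln(0.380) / 0.433 = 0.9676 / 0.433 = 2.235 d.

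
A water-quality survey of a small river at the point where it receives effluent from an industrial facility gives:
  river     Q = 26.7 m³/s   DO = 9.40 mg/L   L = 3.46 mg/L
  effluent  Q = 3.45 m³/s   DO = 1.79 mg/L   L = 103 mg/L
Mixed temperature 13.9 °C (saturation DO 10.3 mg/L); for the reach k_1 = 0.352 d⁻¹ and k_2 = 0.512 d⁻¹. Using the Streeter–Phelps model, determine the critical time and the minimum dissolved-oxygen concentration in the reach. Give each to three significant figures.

t_c ≈ 1.99 d; minimum DO ≈ 5.24 mg/L

Mixed DO = (26.7×9.40 + 3.45×1.79)/(26.7+3.45) = 257.2/30.15 = 8.529 mg/L.
Mixed L₀ = (26.7×3.46 + 3.45×103)/(30.15) = 447.7/30.15 = 14.85 mg/L.
Initial deficit D₀ = C_s − DO₀ = 10.3 − 8.529 = 1.771 mg/L.
t_c = (1/0.1600) ln[(0.512/0.352)(1 − 1.771×0.1600/(0.352×14.85))] = 6.250 × ln(1.376) = 1.994 d.
D_c = (0.352/0.512) × 14.85 × e^(−0.352×1.994) = 0.6875 × 14.85 × 0.4957 = 5.061 mg/L.
Minimum DO = 10.3 − 5.061 = 5.239 mg/L.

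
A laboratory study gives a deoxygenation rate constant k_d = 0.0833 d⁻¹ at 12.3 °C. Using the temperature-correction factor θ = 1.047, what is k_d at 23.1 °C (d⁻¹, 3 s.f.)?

k_d(T₂) = k_d(T₁) · θ^(T₂−T₁) = 0.0833 × 1.047^(23.1−12.3)
= 0.0833 × 1.047^10.8 = 0.0833 × 1.642 = 0.1368 d⁻¹.

k_d ≈ 0.137 d⁻¹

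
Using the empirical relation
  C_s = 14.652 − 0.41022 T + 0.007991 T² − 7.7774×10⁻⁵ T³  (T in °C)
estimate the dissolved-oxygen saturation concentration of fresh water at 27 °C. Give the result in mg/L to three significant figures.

C_s ≈ 7.87 mg/L

C_s = 14.652 − 0.41022×27 + 0.007991×27² − 7.7774×10⁻⁵×27³ = 7.871 mg/L.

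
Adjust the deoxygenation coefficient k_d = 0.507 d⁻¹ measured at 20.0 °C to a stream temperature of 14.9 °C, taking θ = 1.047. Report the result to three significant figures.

k_d(T₂) = k_d(T₁) · θ^(T₂−T₁) = 0.507 × 1.047^(14.9−20.0)
= 0.507 × 1.047^-5.10 = 0.507 × 0.7912 = 0.4011 d⁻¹.

k_d ≈ 0.401 d⁻¹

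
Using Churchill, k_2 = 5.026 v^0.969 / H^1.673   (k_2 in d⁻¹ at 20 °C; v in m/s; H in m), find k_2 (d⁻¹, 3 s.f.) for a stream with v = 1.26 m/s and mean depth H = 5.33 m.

k_2 ≈ 0.383 d⁻¹

k_2 = 5.026 × 1.26^0.969 / 5.33^1.673 = 5.026 × 1.251 / 16.44 = 0.3825 d⁻¹.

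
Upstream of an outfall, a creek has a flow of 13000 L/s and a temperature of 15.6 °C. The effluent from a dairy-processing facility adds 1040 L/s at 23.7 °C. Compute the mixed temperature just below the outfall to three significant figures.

Flow-weighted mixing: C = (Q_r C_r + Q_w C_w)/(Q_r + Q_w)
= (13000×15.6 + 1040×23.7)/(13000 + 1040) = 227400/14040 = 16.20 °C.

16.2 °C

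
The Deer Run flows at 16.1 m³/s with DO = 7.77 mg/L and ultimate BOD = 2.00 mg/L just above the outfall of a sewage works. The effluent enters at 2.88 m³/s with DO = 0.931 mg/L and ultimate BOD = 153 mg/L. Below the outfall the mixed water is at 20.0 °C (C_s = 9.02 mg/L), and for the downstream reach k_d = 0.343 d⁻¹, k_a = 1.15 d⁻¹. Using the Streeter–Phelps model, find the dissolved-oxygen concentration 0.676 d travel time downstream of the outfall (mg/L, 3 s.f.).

Mixed DO = (16.1×7.77 + 2.88×0.931)/(16.1+2.88) = 127.8/18.98 = 6.732 mg/L.
Mixed L₀ = (16.1×2.00 + 2.88×153)/(18.98) = 472.8/18.98 = 24.91 mg/L.
Initial deficit D₀ = C_s − DO₀ = 9.02 − 6.732 = 2.288 mg/L.
D(0.676) = [0.343×24.91/(1.15−0.343)](e^(−0.343×0.676) − e^(−1.15×0.676)) + 2.288 e^(−1.15×0.676)
= 10.59 × (0.7931 − 0.4596) + 2.288 × 0.4596 = 4.582 mg/L.
DO = 9.02 − 4.582 = 4.438 mg/L.

DO ≈ 4.44 mg/L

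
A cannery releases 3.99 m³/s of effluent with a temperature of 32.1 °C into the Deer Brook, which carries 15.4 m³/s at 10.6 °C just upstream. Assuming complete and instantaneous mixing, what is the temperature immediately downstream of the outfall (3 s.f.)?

Flow-weighted mixing: C = (Q_r C_r + Q_w C_w)/(Q_r + Q_w)
= (15.4×10.6 + 3.99×32.1)/(15.4 + 3.99) = 291.3/19.39 = 15.02 °C.

15.0 °C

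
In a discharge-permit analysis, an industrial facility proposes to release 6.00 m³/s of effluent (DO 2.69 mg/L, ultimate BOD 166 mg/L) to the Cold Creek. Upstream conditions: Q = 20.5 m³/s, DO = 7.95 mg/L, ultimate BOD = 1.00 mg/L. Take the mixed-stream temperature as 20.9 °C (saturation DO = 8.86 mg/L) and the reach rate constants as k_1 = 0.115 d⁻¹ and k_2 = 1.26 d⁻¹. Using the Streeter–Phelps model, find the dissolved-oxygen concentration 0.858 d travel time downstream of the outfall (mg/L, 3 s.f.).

Mixed DO = (20.5×7.95 + 6.00×2.69)/(20.5+6.00) = 179.1/26.50 = 6.759 mg/L.
Mixed L₀ = (20.5×1.00 + 6.00×166)/(26.50) = 1016/26.50 = 38.36 mg/L.
Initial deficit D₀ = C_s − DO₀ = 8.86 − 6.759 = 2.101 mg/L.
D(0.858) = [0.115×38.36/(1.26−0.115)](e^(−0.115×0.858) − e^(−1.26×0.858)) + 2.101 e^(−1.26×0.858)
= 3.853 × (0.9060 − 0.3392) + 2.101 × 0.3392 = 2.896 mg/L.
DO = 8.86 − 2.896 = 5.964 mg/L.

DO ≈ 5.96 mg/L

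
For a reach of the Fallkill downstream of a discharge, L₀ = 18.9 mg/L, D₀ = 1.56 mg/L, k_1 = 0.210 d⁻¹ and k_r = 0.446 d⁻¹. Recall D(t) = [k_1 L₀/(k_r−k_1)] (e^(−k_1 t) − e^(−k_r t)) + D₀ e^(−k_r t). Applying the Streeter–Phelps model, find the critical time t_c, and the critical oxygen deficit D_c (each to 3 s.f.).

At the critical point dD/dt = 0, so k_1 L₀ e^(−k_1 t) = k_r D. Substituting D(t) from the Streeter–Phelps equation and solving for t gives
t_c = ln[(k_r/k_1)(1 − D₀(k_r−k_1)/(k_1 L₀))] / (k_r−k_1).
Here k_r−k_1 = 0.2360 d⁻¹ and 1 − D₀(k_r−k_1)/(k_1 L₀) = 1 − 1.56×0.2360/(0.210×18.9) = 0.9072, so
t_c = ln(2.124 × 0.9072) / 0.2360 = 0.6559 / 0.2360 = 2.779 d.
L(t_c) = L₀ e^(−k_1 t_c) = 18.9 × 0.5579 = 10.54 mg/L, and at the critical point k_r D_c = k_1 L, so D_c = (0.210/0.446) × 10.54 = 4.965 mg/L.

t_c ≈ 2.78 d; D_c ≈ 4.96 mg/L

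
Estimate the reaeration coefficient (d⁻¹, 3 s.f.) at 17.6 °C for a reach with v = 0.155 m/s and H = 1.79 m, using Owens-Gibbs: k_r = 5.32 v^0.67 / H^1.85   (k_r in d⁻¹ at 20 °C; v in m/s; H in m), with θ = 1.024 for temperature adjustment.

k_r ≈ 0.491 d⁻¹

k_r(20) = 5.32 × 0.155^0.67 / 1.79^1.85 = 5.32 × 0.2868 / 2.936 = 0.5196 d⁻¹.
k_r(17.6) = 0.5196 × 1.024^(17.6−20) = 0.5196 × 0.9447 = 0.4908 d⁻¹.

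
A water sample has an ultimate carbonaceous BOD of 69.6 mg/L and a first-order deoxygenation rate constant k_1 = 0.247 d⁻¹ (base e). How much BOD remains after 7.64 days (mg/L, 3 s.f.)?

L ≈ 10.5 mg/L

L_t = L₀ e^(−k_1 t) = 69.6 × e^(−0.247×7.64) = 69.6 × 0.1515 = 10.55 mg/L.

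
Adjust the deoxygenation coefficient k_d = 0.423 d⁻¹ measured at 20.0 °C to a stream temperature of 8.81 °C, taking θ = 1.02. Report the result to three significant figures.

k_d ≈ 0.339 d⁻¹

k_d(T₂) = k_d(T₁) · θ^(T₂−T₁) = 0.423 × 1.02^(8.81−20.0)
= 0.423 × 1.02^-11.2 = 0.423 × 0.8012 = 0.3389 d⁻¹.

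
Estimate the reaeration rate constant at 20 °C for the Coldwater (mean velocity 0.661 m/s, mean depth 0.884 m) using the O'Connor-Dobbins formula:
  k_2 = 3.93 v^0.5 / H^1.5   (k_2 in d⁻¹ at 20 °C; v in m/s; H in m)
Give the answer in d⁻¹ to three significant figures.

k_2 = 3.93 × 0.661^0.5 / 0.884^1.5 = 3.93 × 0.8130 / 0.8311 = 3.844 d⁻¹.

k_2 ≈ 3.84 d⁻¹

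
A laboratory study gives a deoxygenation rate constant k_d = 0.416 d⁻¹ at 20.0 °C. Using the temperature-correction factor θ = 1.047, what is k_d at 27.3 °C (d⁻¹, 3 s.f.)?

k_d(T₂) = k_d(T₁) · θ^(T₂−T₁) = 0.416 × 1.047^(27.3−20.0)
= 0.416 × 1.047^7.30 = 0.416 × 1.398 = 0.5817 d⁻¹.

k_d ≈ 0.582 d⁻¹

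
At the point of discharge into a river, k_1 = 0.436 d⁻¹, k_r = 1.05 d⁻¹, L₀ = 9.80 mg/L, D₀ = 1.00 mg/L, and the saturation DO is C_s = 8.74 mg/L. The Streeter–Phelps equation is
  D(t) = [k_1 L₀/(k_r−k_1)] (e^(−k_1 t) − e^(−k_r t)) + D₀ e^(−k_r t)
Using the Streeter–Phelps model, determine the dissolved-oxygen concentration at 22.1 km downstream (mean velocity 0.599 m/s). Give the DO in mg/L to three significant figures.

DO ≈ 6.77 mg/L

Travel time t = x/v = 22.1 km / (0.599 m/s) = 22100 m / 0.599 m/s = 36890 s = 0.4270 d.
k_1 L₀/(k_r−k_1) = 0.436×9.80/(1.05−0.436) = 4.273/0.6140 = 6.959 mg/L.
e^(−k_1 t) = e^(−0.436×0.4270) = 0.8301; e^(−k_r t) = e^(−1.05×0.4270) = 0.6387.
D = 6.959 × (0.8301 − 0.6387) + 1.00 × 0.6387 = 1.332 + 0.6387 = 1.971 mg/L.
DO = C_s − D = 8.74 − 1.971 = 6.769 mg/L.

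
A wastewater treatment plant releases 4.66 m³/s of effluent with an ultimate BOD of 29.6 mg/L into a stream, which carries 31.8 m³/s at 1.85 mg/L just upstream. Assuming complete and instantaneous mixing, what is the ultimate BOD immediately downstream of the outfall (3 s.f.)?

5.40 mg/L

Flow-weighted mixing: C = (Q_r C_r + Q_w C_w)/(Q_r + Q_w)
= (31.8×1.85 + 4.66×29.6)/(31.8 + 4.66) = 196.8/36.46 = 5.397 mg/L.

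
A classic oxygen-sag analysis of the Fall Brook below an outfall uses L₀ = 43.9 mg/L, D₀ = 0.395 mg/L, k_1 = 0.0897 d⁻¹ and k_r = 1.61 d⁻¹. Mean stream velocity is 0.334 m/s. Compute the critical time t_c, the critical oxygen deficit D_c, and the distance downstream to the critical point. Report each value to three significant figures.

t_c = [1/(k_r−k_1)] ln[(k_r/k_1)(1 − D₀(k_r−k_1)/(k_1 L₀))]
= [1/(1.61−0.0897)] ln[(1.61/0.0897)(1 − 0.395×1.520/(0.0897×43.9))]
= (1/1.520) ln[17.95 × 0.8475] = 0.6578 × ln(15.21) = 0.6578 × 2.722 = 1.790 d.
L(t_c) = L₀ e^(−k_1 t_c) = 43.9 × 0.8516 = 37.39 mg/L, and at the critical point k_r D_c = k_1 L, so D_c = (0.0897/1.61) × 37.39 = 2.083 mg/L.
x_c = v t_c = 0.334 m/s × 1.790 d × 86400 s/d = 51670 m ≈ 51.7 km.

t_c ≈ 1.79 d; D_c ≈ 2.08 mg/L; x_c ≈ 51.7 km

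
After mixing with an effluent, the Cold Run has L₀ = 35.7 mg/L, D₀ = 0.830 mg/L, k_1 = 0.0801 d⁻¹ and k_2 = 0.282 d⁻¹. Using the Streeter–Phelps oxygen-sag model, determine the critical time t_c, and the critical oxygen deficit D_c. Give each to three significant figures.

t_c ≈ 5.93 d; D_c ≈ 6.30 mg/L

With k_2/k_1 = 3.521 and 1 − D₀(k_2−k_1)/(k_1 L₀) = 0.9414,
t_c = ln(3.521 × 0.9414) / (0.282 − 0.0801) = ln(3.314) / 0.2019 = 1.198/0.2019 = 5.935 d.
D_c = (k_1/k_2) L₀ e^(−k_1 t_c) = (0.0801/0.282) × 35.7 × e^(−0.0801×5.935) = 0.2840 × 35.7 × 0.6216 = 6.304 mg/L.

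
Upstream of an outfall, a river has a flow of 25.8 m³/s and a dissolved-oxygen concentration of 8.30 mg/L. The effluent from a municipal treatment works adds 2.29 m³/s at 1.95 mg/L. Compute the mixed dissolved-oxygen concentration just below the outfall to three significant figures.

Flow-weighted mixing: C = (Q_r C_r + Q_w C_w)/(Q_r + Q_w)
= (25.8×8.30 + 2.29×1.95)/(25.8 + 2.29) = 218.6/28.09 = 7.782 mg/L.

7.78 mg/L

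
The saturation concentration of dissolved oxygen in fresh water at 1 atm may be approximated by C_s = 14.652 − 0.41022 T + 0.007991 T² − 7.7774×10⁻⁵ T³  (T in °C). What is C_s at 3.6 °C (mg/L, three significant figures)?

C_s = 14.652 − 0.41022×3.6 + 0.007991×3.6² − 7.7774×10⁻⁵×3.6³ = 13.28 mg/L.

C_s ≈ 13.3 mg/L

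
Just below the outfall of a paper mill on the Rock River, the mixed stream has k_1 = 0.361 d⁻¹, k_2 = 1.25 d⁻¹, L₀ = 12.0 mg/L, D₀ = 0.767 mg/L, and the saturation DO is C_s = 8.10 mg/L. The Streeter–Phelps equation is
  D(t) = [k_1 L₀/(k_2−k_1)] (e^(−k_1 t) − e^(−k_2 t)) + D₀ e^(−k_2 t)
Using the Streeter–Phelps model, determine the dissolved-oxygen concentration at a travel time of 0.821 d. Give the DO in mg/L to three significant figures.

k_1 L₀/(k_2−k_1) = 0.361×12.0/(1.25−0.361) = 4.332/0.8890 = 4.873 mg/L.
e^(−k_1 t) = e^(−0.361×0.8210) = 0.7435; e^(−k_2 t) = e^(−1.25×0.8210) = 0.3583.
D = 4.873 × (0.7435 − 0.3583) + 0.767 × 0.3583 = 1.877 + 0.2749 = 2.152 mg/L.
DO = C_s − D = 8.10 − 2.152 = 5.948 mg/L.

DO ≈ 5.95 mg/L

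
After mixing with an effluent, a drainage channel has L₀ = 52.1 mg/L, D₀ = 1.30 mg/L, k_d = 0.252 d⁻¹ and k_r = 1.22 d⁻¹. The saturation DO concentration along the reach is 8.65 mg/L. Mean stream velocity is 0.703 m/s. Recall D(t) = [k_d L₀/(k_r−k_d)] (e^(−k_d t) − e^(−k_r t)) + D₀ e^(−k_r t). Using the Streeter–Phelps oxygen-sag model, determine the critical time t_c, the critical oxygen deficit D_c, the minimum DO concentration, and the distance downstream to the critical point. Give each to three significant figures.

t_c ≈ 1.53 d; D_c ≈ 7.33 mg/L; min DO ≈ 1.32 mg/L; x_c ≈ 92.6 km

With k_r/k_d = 4.841 and 1 − D₀(k_r−k_d)/(k_d L₀) = 0.9042,
t_c = ln(4.841 × 0.9042) / (1.22 − 0.252) = ln(4.377) / 0.9680 = 1.476/0.9680 = 1.525 d.
L(t_c) = L₀ e^(−k_d t_c) = 52.1 × 0.6809 = 35.47 mg/L, and at the critical point k_r D_c = k_d L, so D_c = (0.252/1.22) × 35.47 = 7.327 mg/L.
Minimum DO = C_s − D_c = 8.65 − 7.327 = 1.323 mg/L.
x_c = v t_c = 0.703 m/s × 1.525 d × 86400 s/d = 92640 m ≈ 92.6 km.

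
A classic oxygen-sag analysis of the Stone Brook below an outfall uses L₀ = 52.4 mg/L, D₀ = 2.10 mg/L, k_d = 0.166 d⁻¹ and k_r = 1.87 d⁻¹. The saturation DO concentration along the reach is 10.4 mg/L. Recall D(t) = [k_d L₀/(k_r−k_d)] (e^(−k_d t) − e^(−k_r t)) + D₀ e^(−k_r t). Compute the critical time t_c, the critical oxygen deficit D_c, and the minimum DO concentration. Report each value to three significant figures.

At the critical point dD/dt = 0, so k_d L₀ e^(−k_d t) = k_r D. Substituting D(t) from the Streeter–Phelps equation and solving for t gives
t_c = ln[(k_r/k_d)(1 − D₀(k_r−k_d)/(k_d L₀))] / (k_r−k_d).
Here k_r−k_d = 1.704 d⁻¹ and 1 − D₀(k_r−k_d)/(k_d L₀) = 1 − 2.10×1.704/(0.166×52.4) = 0.5886, so
t_c = ln(11.27 × 0.5886) / 1.704 = 1.892 / 1.704 = 1.110 d.
D_c = (k_d/k_r) L₀ e^(−k_d t_c) = (0.166/1.87) × 52.4 × e^(−0.166×1.110) = 0.08877 × 52.4 × 0.8317 = 3.869 mg/L.
Minimum DO = C_s − D_c = 10.4 − 3.869 = 6.531 mg/L.

t_c ≈ 1.11 d; D_c ≈ 3.87 mg/L; min DO ≈ 6.53 mg/L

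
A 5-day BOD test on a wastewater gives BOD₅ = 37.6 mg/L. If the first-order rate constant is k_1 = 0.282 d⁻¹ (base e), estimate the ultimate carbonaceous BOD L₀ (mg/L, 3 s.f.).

BOD₅ = L₀(1 − e^(−5k_1)) ⇒ L₀ = BOD₅ / (1 − e^(−5×0.282))
= 37.6 / (1 − 0.2441) = 37.6 / 0.7559 = 49.74 mg/L.

L₀ ≈ 49.7 mg/L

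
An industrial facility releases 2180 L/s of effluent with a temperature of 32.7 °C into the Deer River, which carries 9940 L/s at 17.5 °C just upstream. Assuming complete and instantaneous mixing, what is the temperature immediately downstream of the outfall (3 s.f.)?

20.2 °C

Flow-weighted mixing: C = (Q_r C_r + Q_w C_w)/(Q_r + Q_w)
= (9940×17.5 + 2180×32.7)/(9940 + 2180) = 245200/12120 = 20.23 °C.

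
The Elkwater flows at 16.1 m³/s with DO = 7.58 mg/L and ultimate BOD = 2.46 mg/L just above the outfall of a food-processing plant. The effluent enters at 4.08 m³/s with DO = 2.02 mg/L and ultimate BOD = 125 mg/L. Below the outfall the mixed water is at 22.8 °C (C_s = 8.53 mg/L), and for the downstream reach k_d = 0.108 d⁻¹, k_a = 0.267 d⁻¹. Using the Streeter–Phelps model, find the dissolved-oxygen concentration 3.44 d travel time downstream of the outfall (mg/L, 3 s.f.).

Mixed DO = (16.1×7.58 + 4.08×2.02)/(16.1+4.08) = 130.3/20.18 = 6.456 mg/L.
Mixed L₀ = (16.1×2.46 + 4.08×125)/(20.18) = 549.6/20.18 = 27.24 mg/L.
Initial deficit D₀ = C_s − DO₀ = 8.53 − 6.456 = 2.074 mg/L.
D(3.44) = [0.108×27.24/(0.267−0.108)](e^(−0.108×3.44) − e^(−0.267×3.44)) + 2.074 e^(−0.267×3.44)
= 18.50 × (0.6897 − 0.3991) + 2.074 × 0.3991 = 6.203 mg/L.
DO = 8.53 − 6.203 = 2.327 mg/L.

DO ≈ 2.33 mg/L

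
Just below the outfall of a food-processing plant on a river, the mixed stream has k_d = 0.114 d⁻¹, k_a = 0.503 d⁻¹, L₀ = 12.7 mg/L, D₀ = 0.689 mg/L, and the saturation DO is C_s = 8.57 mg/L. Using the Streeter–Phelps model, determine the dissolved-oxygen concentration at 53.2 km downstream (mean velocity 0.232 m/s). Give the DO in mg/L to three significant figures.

Travel time t = x/v = 53.2 km / (0.232 m/s) = 53200 m / 0.232 m/s = 229300 s = 2.654 d.
k_d L₀/(k_a−k_d) = 0.114×12.7/(0.503−0.114) = 1.448/0.3890 = 3.722 mg/L.
e^(−k_d t) = e^(−0.114×2.654) = 0.7389; e^(−k_a t) = e^(−0.503×2.654) = 0.2632.
D = 3.722 × (0.7389 − 0.2632) + 0.689 × 0.2632 = 1.771 + 0.1813 = 1.952 mg/L.
DO = C_s − D = 8.57 − 1.952 = 6.618 mg/L.

DO ≈ 6.62 mg/L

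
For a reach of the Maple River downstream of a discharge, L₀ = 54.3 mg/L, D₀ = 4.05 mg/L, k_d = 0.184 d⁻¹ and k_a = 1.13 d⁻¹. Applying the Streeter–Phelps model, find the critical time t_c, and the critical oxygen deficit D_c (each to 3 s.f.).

t_c ≈ 1.41 d; D_c ≈ 6.82 mg/L

t_c = [1/(k_a−k_d)] ln[(k_a/k_d)(1 − D₀(k_a−k_d)/(k_d L₀))]
= [1/(1.13−0.184)] ln[(1.13/0.184)(1 − 4.05×0.9460/(0.184×54.3))]
= (1/0.9460) ln[6.141 × 0.6165] = 1.057 × ln(3.786) = 1.057 × 1.331 = 1.407 d.
D_c = (k_d/k_a) L₀ e^(−k_d t_c) = (0.184/1.13) × 54.3 × e^(−0.184×1.407) = 0.1628 × 54.3 × 0.7719 = 6.825 mg/L.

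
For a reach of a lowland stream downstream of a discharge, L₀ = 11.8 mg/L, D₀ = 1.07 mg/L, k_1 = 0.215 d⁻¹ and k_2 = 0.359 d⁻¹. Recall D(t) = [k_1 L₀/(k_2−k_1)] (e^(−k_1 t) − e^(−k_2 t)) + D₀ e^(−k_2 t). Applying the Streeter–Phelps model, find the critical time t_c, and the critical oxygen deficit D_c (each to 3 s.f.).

t_c ≈ 3.13 d; D_c ≈ 3.61 mg/L

With k_2/k_1 = 1.670 and 1 − D₀(k_2−k_1)/(k_1 L₀) = 0.9393,
t_c = ln(1.670 × 0.9393) / (0.359 − 0.215) = ln(1.568) / 0.1440 = 0.4500/0.1440 = 3.125 d.
L(t_c) = L₀ e^(−k_1 t_c) = 11.8 × 0.5107 = 6.027 mg/L, and at the critical point k_2 D_c = k_1 L, so D_c = (0.215/0.359) × 6.027 = 3.609 mg/L.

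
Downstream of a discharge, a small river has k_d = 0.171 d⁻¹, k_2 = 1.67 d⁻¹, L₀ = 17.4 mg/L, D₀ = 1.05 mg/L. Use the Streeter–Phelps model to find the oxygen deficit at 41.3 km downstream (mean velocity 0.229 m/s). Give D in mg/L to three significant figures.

D ≈ 1.36 mg/L

Travel time t = x/v = 41.3 km / (0.229 m/s) = 41300 m / 0.229 m/s = 180300 s = 2.087 d.
k_d L₀/(k_2−k_d) = 0.171×17.4/(1.67−0.171) = 2.975/1.499 = 1.985 mg/L.
e^(−k_d t) = e^(−0.171×2.087) = 0.6998; e^(−k_2 t) = e^(−1.67×2.087) = 0.03063.
D = 1.985 × (0.6998 − 0.03063) + 1.05 × 0.03063 = 1.328 + 0.03216 = 1.360 mg/L.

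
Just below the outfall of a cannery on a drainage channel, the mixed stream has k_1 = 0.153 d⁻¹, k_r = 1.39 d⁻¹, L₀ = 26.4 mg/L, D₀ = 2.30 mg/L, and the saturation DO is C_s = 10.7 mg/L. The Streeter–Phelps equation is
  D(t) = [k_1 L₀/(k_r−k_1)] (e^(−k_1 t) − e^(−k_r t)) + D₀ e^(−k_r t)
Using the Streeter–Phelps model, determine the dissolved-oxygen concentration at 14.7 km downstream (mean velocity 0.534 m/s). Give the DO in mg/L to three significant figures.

DO ≈ 8.21 mg/L

Travel time t = x/v = 14.7 km / (0.534 m/s) = 14700 m / 0.534 m/s = 27530 s = 0.3186 d.
k_1 L₀/(k_r−k_1) = 0.153×26.4/(1.39−0.153) = 4.039/1.237 = 3.265 mg/L.
e^(−k_1 t) = e^(−0.153×0.3186) = 0.9524; e^(−k_r t) = e^(−1.39×0.3186) = 0.6422.
D = 3.265 × (0.9524 − 0.6422) + 2.30 × 0.6422 = 1.013 + 1.477 = 2.490 mg/L.
DO = C_s − D = 10.7 − 2.490 = 8.210 mg/L.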